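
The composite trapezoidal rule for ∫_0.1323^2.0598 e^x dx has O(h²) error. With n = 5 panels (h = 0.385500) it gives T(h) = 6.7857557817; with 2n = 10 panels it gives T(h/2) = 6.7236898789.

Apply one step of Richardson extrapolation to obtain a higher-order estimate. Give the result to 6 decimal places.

The method has order 2: 2^2 = 4.
Weighted: 26.8947595156 − 6.7857557817 = 20.1090037339
Denominator 4 − 1 = 3.
So the Richardson estimate is 6.7030012446.

6.703001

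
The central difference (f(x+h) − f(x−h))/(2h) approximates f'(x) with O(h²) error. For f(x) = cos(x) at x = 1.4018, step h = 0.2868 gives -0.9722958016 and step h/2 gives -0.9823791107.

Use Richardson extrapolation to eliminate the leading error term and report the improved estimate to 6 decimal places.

Method order is 2; weight 2^2 = 4.
A(h/2) − A(h) = -0.9823791107 − (-0.9722958016) = -0.0100833091
Correction (A(h/2) − A(h))/(4 − 1) = (-0.0100833091)/3 = -0.0033611030
R = -0.9823791107 − 0.0033611030 = -0.9857402137

-0.985740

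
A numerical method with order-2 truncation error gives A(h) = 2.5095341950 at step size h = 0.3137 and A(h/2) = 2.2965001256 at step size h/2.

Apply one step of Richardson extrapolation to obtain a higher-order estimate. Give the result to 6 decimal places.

2.225489

The method has order 2: 2^2 = 4.
4*2.2965001256 = 9.1860005024; subtract 2.5095341950 → 6.6764663074
6.6764663074 ÷ 3 = 2.2254887691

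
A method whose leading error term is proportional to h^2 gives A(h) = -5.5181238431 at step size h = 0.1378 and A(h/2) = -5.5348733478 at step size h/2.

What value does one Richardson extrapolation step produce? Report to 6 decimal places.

Method order is 2; weight 2^2 = 4.
4×(-5.5348733478) = -22.1394933912; subtract (-5.5181238431) → -16.6213695481
R = (-16.6213695481)/3 = -5.5404565160
Gap between inputs: 1.675e-02; correction applied: −0.0055831682.

-5.540457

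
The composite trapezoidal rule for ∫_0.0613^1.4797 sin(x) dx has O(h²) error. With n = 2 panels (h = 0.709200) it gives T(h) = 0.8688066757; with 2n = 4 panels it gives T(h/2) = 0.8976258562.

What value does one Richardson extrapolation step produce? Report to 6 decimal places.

0.907232

r = 2: numerator weight 4, denominator 3.
2^2*A(h/2) = 3.5905034248; minus A(h) gives 2.7216967491.
Denominator 4 − 1 = 3.
R = 2.7216967491/3 = 0.9072322497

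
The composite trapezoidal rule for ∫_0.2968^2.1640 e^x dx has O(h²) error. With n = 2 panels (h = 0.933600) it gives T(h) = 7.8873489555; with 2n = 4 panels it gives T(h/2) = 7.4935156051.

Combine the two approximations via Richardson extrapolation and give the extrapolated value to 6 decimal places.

7.362238

Leading term ∝ h^2; use weight 4 = 2^2.
4 × 7.4935156051 = 29.9740624204; 29.9740624204 − 7.8873489555 = 22.0867134649
22.0867134649 ÷ 3 = 7.3622378216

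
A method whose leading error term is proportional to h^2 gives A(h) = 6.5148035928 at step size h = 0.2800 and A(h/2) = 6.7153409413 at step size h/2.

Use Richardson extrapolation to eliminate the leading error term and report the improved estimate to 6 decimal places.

Leading term ∝ h^2; use weight 4 = 2^2.
Weighted: 26.8613637652 − 6.5148035928 = 20.3465601724
R = 20.3465601724/3 = 6.7821867241
Correction |R − A(h/2)| = 6.685e-02; gap |A(h/2) − A(h)| = 2.005e-01.

6.782187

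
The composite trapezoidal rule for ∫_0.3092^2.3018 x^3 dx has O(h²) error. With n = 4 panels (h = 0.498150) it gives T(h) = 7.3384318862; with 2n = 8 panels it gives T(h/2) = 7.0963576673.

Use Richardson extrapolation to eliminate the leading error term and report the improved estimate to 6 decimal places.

7.015666

The method has order 2: 2^2 = 4.
4 × 7.0963576673 = 28.3854306692; 28.3854306692 − 7.3384318862 = 21.0469987830
Divide by 2^2 − 1 = 3.
(4 × 7.0963576673 − 7.3384318862)/(4 − 1) = 7.0156662610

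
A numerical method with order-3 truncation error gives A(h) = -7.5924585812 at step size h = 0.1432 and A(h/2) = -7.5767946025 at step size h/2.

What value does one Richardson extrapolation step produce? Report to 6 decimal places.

-7.574557

r = 3: numerator weight 8, denominator 7.
8 × (-7.5767946025) = -60.6143568200; subtract (-7.5924585812) → -53.0218982388
Extrapolated: (-53.0218982388) / 7 = -7.5745568913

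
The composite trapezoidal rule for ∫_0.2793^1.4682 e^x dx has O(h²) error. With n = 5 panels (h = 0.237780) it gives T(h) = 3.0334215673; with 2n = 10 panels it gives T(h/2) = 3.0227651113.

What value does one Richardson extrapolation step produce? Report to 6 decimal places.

3.019213

The method has order 2: 2^2 = 4.
Numerator 4*A(h/2) − A(h) = 4*3.0227651113 − 3.0334215673 = 9.0576388779
(4*3.0227651113 − 3.0334215673)/(4 − 1) = 3.0192129593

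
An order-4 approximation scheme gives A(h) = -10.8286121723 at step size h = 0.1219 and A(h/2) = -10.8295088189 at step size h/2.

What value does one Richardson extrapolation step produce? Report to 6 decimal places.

The method has order 4: 2^4 = 16.
16 × (-10.8295088189) = -173.2721411024; (-173.2721411024) − (-10.8286121723) = -162.4435289301
Extrapolated: (-162.4435289301) / 15 = -10.8295685953
Gap between inputs: 8.966e-04; correction applied: −0.0000597764.

-10.829569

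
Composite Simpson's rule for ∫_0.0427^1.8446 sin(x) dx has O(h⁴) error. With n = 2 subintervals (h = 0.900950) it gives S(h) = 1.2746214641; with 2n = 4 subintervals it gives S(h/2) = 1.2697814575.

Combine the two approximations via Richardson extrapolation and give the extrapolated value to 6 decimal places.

r = 4: numerator weight 16, denominator 15.
16·1.2697814575 = 20.3165033200; 20.3165033200 − 1.2746214641 = 19.0418818559
(16·1.2697814575 − 1.2746214641)/(16 − 1) = 1.2694587904

1.269459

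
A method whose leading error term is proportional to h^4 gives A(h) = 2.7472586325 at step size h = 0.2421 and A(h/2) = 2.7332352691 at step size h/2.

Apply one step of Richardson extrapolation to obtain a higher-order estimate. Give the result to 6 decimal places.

2.732300

r = 4: numerator weight 16, denominator 15.
A(h/2) − A(h) = 2.7332352691 − 2.7472586325 = -0.0140233634
Correction (A(h/2) − A(h))/(16 − 1) = (-0.0140233634)/15 = -0.0009348909
R = 2.7332352691 − 0.0009348909 = 2.7323003782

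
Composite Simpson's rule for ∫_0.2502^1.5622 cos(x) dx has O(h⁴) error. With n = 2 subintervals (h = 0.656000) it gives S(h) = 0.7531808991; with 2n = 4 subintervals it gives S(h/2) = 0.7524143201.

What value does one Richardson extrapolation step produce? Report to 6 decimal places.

0.752363

Leading term ∝ h^4; use weight 16 = 2^4.
Numerator 16*A(h/2) − A(h) = 16*0.7524143201 − 0.7531808991 = 11.2854482225
Divide by 2^4 − 1 = 15.
So the Richardson estimate is 0.7523632148.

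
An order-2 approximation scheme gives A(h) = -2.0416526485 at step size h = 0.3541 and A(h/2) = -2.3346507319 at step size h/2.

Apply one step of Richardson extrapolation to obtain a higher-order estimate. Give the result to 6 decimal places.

-2.432317

Order 2 gives 2^r = 4 and 2^r − 1 = 3.
Weighted: (-9.3386029276) − (-2.0416526485) = -7.2969502791
Divide by 2^2 − 1 = 3.
R = (-7.2969502791)/3 = -2.4323167597
Gap between inputs: 2.930e-01; correction applied: −0.0976660278.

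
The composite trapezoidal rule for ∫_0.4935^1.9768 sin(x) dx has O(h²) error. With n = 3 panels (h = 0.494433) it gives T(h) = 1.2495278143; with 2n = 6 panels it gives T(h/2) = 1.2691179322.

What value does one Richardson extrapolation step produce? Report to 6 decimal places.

1.275648

r = 2, so 2^r = 4.
A(h/2) − A(h) = 1.2691179322 − 1.2495278143 = 0.0195901179
Correction (A(h/2) − A(h))/(4 − 1) = 0.0195901179/3 = 0.0065300393
R = 1.2691179322 + 0.0065300393 = 1.2756479715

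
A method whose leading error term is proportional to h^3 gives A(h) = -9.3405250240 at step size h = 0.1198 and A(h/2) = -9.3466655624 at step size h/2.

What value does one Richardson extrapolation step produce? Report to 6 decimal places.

-9.347543

Error is O(h^3); halving h shrinks it by 2^3 = 8.
8*(-9.3466655624) = -74.7733244992; (-74.7733244992) − (-9.3405250240) = -65.4327994752
Extrapolated: (-65.4327994752) / 7 = -9.3475427822
Correction |R − A(h/2)| = 8.772e-04; gap |A(h/2) − A(h)| = 6.141e-03.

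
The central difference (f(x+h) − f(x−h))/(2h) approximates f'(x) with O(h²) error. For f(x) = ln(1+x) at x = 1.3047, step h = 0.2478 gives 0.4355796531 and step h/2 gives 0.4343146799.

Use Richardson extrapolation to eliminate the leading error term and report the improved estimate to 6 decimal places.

Order 2 gives 2^r = 4 and 2^r − 1 = 3.
Weighted: 1.7372587196 − 0.4355796531 = 1.3016790665
1.3016790665 ÷ 3 = 0.4338930222

0.433893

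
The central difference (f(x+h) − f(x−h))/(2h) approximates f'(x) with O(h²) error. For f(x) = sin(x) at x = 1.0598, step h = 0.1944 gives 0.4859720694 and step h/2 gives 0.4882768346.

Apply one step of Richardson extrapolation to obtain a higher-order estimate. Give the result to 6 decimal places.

0.489045

r = 2: numerator weight 4, denominator 3.
4 × 0.4882768346 = 1.9531073384; 1.9531073384 − 0.4859720694 = 1.4671352690
Denominator 4 − 1 = 3.
R = 1.4671352690/3 = 0.4890450897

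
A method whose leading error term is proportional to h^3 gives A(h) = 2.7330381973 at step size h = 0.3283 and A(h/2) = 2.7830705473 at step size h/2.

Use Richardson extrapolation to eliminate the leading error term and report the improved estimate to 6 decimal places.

2.790218

r = 3: numerator weight 8, denominator 7.
Numerator 8*A(h/2) − A(h) = 8*2.7830705473 − 2.7330381973 = 19.5315261811
Extrapolated: 19.5315261811 / 7 = 2.7902180259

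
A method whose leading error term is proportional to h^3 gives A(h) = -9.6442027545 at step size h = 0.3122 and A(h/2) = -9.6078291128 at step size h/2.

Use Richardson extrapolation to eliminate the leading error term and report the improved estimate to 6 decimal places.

-9.602633

With r = 3 the leading error scales as h^3, so the weight is 2^3 = 8.
2^3 × A(h/2) = -76.8626329024; minus A(h) gives -67.2184301479.
(-67.2184301479) ÷ 7 = -9.6026328783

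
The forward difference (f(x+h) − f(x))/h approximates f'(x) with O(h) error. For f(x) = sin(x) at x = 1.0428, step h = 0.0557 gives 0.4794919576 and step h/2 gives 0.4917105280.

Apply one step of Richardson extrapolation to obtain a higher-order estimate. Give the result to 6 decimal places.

With r = 1 the leading error scales as h^1, so the weight is 2^1 = 2.
2×0.4917105280 − 0.4794919576 = 0.5039290984
Divide by 2^1 − 1 = 1.
So the Richardson estimate is 0.5039290984.
Shift from A(h/2): +0.0122185704.

0.503929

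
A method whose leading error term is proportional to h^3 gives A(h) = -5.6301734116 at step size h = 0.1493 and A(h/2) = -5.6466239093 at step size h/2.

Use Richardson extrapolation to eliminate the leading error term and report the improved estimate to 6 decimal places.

Order 3 gives 2^r = 8 and 2^r − 1 = 7.
Difference of the inputs: -5.6466239093 − (-5.6301734116) = -0.0164504977
Correction (A(h/2) − A(h))/(8 − 1) = (-0.0164504977)/7 = -0.0023500711
R = -5.6466239093 − 0.0023500711 = -5.6489739804
Shift from A(h/2): −0.0023500711.

-5.648974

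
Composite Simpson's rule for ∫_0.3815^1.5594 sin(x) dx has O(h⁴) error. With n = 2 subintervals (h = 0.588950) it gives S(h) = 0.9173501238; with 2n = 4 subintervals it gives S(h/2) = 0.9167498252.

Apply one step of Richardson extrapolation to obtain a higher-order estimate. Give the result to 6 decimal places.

With r = 4 the leading error scales as h^4, so the weight is 2^4 = 16.
16 × 0.9167498252 = 14.6679972032; subtract 0.9173501238 → 13.7506470794
Divide by 2^4 − 1 = 15.
R = 13.7506470794/15 = 0.9167098053
Correction |R − A(h/2)| = 4.002e-05; gap |A(h/2) − A(h)| = 6.003e-04.

0.916710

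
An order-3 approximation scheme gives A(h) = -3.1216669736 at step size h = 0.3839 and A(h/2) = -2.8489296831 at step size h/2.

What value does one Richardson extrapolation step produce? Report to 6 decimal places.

-2.809967

Leading term ∝ h^3; use weight 8 = 2^3.
A(h/2) − A(h) = -2.8489296831 − (-3.1216669736) = 0.2727372905
Divide by 2^3 − 1 = 7: 0.2727372905/7 = 0.0389624701
R = -2.8489296831 + 0.0389624701 = -2.8099672130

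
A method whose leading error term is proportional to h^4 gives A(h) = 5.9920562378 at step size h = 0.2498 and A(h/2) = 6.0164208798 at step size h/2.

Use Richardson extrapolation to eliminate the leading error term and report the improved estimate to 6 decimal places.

6.018045

r = 4: numerator weight 16, denominator 15.
Difference of the inputs: 6.0164208798 − 5.9920562378 = 0.0243646420
Divide by 2^4 − 1 = 15: 0.0243646420/15 = 0.0016243095
R = 6.0164208798 + 0.0016243095 = 6.0180451893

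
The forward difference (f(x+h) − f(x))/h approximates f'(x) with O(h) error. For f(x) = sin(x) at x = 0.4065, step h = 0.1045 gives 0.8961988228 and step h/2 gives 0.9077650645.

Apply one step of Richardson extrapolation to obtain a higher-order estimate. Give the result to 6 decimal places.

r = 1: numerator weight 2, denominator 1.
2^1 × A(h/2) = 1.8155301290; minus A(h) gives 0.9193313062.
R = 0.9193313062/1 = 0.9193313062

0.919331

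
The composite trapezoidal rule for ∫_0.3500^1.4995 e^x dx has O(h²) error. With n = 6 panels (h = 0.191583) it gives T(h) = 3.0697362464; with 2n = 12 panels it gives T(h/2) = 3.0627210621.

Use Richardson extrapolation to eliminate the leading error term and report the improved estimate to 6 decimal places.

Method order is 2; weight 2^2 = 4.
Top: 4(3.0627210621) − (3.0697362464) = 9.1811480020
Divide by 2^2 − 1 = 3.
So the Richardson estimate is 3.0603826673.
Gap between inputs: 7.015e-03; correction applied: −0.0023383948.

3.060383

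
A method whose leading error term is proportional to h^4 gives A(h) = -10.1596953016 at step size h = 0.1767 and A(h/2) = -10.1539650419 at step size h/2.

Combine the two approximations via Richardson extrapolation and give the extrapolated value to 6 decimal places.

Error is O(h^4); halving h shrinks it by 2^4 = 16.
16 × (-10.1539650419) = -162.4634406704; subtract (-10.1596953016) → -152.3037453688
Denominator 16 − 1 = 15.
Result: -10.1535830246

-10.153583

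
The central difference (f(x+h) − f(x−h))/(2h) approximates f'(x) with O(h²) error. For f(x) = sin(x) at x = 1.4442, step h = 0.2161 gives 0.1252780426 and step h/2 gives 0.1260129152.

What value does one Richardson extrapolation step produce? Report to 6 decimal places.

0.126258

With r = 2 the leading error scales as h^2, so the weight is 2^2 = 4.
4·0.1260129152 = 0.5040516608; subtract 0.1252780426 → 0.3787736182
0.3787736182 ÷ 3 = 0.1262578727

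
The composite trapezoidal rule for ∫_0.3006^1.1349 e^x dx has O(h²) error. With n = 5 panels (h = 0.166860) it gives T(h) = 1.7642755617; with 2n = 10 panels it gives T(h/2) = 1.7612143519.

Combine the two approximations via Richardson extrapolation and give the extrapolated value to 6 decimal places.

1.760194

Method order is 2; weight 2^2 = 4.
4*1.7612143519 = 7.0448574076; 7.0448574076 − 1.7642755617 = 5.2805818459
Denominator 4 − 1 = 3.
(4*1.7612143519 − 1.7642755617)/(4 − 1) = 1.7601939486
Shift from A(h/2): −0.0010204033.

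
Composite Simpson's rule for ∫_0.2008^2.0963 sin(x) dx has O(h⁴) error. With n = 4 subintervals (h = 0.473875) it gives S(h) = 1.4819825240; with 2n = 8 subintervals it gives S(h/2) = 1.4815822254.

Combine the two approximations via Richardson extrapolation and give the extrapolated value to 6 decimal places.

The method has order 4: 2^4 = 16.
Weighted: 23.7053156064 − 1.4819825240 = 22.2233330824
Divide by 2^4 − 1 = 15.
R = 22.2233330824/15 = 1.4815555388

1.481556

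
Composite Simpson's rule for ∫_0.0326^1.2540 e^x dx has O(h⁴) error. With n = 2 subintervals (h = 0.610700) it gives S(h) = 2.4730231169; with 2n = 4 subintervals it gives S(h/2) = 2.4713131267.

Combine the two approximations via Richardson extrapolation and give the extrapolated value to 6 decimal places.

With r = 4 the leading error scales as h^4, so the weight is 2^4 = 16.
Top: 16(2.4713131267) − (2.4730231169) = 37.0679869103
R = 37.0679869103/15 = 2.4711991274
Shift from A(h/2): −0.0001139993.

2.471199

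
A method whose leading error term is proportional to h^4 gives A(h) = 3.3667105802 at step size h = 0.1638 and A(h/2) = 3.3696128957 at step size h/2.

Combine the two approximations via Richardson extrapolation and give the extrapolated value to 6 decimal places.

Error is O(h^4); halving h shrinks it by 2^4 = 16.
2^4·A(h/2) = 53.9138063312; minus A(h) gives 50.5470957510.
Divide by 2^4 − 1 = 15.
R = 50.5470957510/15 = 3.3698063834
Correction |R − A(h/2)| = 1.935e-04; gap |A(h/2) − A(h)| = 2.902e-03.

3.369806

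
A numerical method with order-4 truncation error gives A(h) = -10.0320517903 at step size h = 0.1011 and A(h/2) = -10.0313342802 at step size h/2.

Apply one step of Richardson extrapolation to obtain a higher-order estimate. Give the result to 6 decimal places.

-10.031286

r = 4: numerator weight 16, denominator 15.
16·(-10.0313342802) = -160.5013484832; subtract (-10.0320517903) → -150.4692966929
(-150.4692966929) ÷ 15 = -10.0312864462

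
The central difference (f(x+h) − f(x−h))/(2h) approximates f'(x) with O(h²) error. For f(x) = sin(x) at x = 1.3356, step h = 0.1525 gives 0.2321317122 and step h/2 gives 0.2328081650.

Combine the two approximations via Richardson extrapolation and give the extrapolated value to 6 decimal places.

Error is O(h^2); halving h shrinks it by 2^2 = 4.
4*0.2328081650 = 0.9312326600; 0.9312326600 − 0.2321317122 = 0.6991009478
Divide by 2^2 − 1 = 3.
(4*0.2328081650 − 0.2321317122)/(4 − 1) = 0.2330336493

0.233034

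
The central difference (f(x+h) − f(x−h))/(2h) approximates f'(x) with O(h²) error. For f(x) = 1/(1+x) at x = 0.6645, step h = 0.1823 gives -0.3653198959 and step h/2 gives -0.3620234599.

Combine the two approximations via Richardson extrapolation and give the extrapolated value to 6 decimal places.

r = 2: numerator weight 4, denominator 3.
4*(-0.3620234599) = -1.4480938396; subtract (-0.3653198959) → -1.0827739437
(4*(-0.3620234599) − (-0.3653198959))/(4 − 1) = -0.3609246479

-0.360925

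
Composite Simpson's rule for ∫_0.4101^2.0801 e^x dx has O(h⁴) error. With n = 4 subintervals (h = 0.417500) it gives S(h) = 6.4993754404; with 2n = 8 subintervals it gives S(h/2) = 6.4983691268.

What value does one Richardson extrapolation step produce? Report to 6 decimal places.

With r = 4 the leading error scales as h^4, so the weight is 2^4 = 16.
Weighted: 103.9739060288 − 6.4993754404 = 97.4745305884
Denominator 16 − 1 = 15.
(16 × 6.4983691268 − 6.4993754404)/(16 − 1) = 6.4983020392
Shift from A(h/2): −0.0000670876.

6.498302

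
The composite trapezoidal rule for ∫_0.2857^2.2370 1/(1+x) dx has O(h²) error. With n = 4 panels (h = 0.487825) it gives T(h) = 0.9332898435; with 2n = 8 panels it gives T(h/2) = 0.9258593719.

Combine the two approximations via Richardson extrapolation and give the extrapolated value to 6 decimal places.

r = 2: numerator weight 4, denominator 3.
4*0.9258593719 = 3.7034374876; 3.7034374876 − 0.9332898435 = 2.7701476441
(4*0.9258593719 − 0.9332898435)/(4 − 1) = 0.9233825480

0.923383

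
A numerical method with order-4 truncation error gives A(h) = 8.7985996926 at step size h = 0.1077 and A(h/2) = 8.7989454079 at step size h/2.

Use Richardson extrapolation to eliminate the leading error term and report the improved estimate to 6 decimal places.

Leading term ∝ h^4; use weight 16 = 2^4.
Weighted: 140.7831265264 − 8.7985996926 = 131.9845268338
Divide by 2^4 − 1 = 15.
So the Richardson estimate is 8.7989684556.
Shift from A(h/2): +0.0000230477.

8.798968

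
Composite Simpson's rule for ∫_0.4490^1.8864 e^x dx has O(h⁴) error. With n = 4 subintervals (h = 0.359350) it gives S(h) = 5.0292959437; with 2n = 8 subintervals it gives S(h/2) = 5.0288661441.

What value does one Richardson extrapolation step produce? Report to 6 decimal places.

r = 4, so 2^r = 16.
Numerator 16×A(h/2) − A(h) = 16×5.0288661441 − 5.0292959437 = 75.4325623619
Divide by 2^4 − 1 = 15.
75.4325623619 ÷ 15 = 5.0288374908
Gap between inputs: 4.298e-04; correction applied: −0.0000286533.

5.028837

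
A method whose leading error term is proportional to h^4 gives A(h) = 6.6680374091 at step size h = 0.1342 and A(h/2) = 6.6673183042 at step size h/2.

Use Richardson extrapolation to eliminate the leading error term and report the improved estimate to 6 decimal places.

6.667270

With r = 4 the leading error scales as h^4, so the weight is 2^4 = 16.
16×6.6673183042 − 6.6680374091 = 100.0090554581
100.0090554581 ÷ 15 = 6.6672703639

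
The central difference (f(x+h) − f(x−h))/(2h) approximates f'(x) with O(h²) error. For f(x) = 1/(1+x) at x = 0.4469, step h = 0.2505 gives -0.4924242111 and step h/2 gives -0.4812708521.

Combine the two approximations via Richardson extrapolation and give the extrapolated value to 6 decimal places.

r = 2, so 2^r = 4.
Numerator 4×A(h/2) − A(h) = 4×(-0.4812708521) − (-0.4924242111) = -1.4326591973
(-1.4326591973) ÷ 3 = -0.4775530658

-0.477553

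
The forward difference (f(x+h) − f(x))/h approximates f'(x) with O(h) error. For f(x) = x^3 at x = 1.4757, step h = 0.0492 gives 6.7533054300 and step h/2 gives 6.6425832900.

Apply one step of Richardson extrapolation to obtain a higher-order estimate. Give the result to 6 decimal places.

6.531861

Method order is 1; weight 2^1 = 2.
2^1 × A(h/2) = 13.2851665800; minus A(h) gives 6.5318611500.
Extrapolated: 6.5318611500 / 1 = 6.5318611500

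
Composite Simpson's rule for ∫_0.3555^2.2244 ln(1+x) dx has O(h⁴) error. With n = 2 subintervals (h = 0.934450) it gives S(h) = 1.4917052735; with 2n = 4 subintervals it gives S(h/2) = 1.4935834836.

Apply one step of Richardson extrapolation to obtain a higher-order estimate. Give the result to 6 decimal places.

r = 4: numerator weight 16, denominator 15.
Top: 16(1.4935834836) − (1.4917052735) = 22.4056304641
Divide by 2^4 − 1 = 15.
22.4056304641 ÷ 15 = 1.4937086976
Shift from A(h/2): +0.0001252140.

1.493709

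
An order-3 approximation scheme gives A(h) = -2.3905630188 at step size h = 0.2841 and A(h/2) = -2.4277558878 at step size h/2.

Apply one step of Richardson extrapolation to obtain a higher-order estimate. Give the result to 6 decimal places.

Method order is 3; weight 2^3 = 8.
Weighted: (-19.4220471024) − (-2.3905630188) = -17.0314840836
Extrapolated: (-17.0314840836) / 7 = -2.4330691548
Shift from A(h/2): −0.0053132670.

-2.433069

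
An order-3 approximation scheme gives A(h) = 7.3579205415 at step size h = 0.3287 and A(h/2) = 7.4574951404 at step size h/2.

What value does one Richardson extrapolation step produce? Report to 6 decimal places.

7.471720

Error is O(h^3); halving h shrinks it by 2^3 = 8.
Weighted: 59.6599611232 − 7.3579205415 = 52.3020405817
(8*7.4574951404 − 7.3579205415)/(8 − 1) = 7.4717200831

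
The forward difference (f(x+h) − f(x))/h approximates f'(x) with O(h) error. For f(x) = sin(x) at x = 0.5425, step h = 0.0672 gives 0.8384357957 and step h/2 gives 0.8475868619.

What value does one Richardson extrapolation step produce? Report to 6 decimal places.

Error is O(h^1); halving h shrinks it by 2^1 = 2.
2*0.8475868619 = 1.6951737238; 1.6951737238 − 0.8384357957 = 0.8567379281
Denominator 2 − 1 = 1.
Extrapolated: 0.8567379281 / 1 = 0.8567379281
Correction |R − A(h/2)| = 9.151e-03; gap |A(h/2) − A(h)| = 9.151e-03.

0.856738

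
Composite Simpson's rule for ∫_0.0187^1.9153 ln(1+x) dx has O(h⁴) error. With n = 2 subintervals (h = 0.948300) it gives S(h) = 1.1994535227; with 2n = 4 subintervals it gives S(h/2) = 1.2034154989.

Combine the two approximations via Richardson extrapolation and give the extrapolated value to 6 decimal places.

1.203680

Error is O(h^4); halving h shrinks it by 2^4 = 16.
16×1.2034154989 = 19.2546479824; subtract 1.1994535227 → 18.0551944597
Extrapolated: 18.0551944597 / 15 = 1.2036796306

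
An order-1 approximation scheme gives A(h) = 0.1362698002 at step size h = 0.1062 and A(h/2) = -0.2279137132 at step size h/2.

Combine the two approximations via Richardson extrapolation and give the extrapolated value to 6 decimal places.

-0.592097

Error is O(h^1); halving h shrinks it by 2^1 = 2.
2·(-0.2279137132) − 0.1362698002 = -0.5920972266
Divide by 2^1 − 1 = 1.
(-0.5920972266) ÷ 1 = -0.5920972266
Shift from A(h/2): −0.3641835134.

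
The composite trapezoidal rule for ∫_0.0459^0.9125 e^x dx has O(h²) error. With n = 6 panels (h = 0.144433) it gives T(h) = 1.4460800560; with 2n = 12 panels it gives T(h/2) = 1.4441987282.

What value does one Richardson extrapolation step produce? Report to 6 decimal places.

1.443572

Order 2 gives 2^r = 4 and 2^r − 1 = 3.
4×1.4441987282 = 5.7767949128; subtract 1.4460800560 → 4.3307148568
R = 4.3307148568/3 = 1.4435716189
Gap between inputs: 1.881e-03; correction applied: −0.0006271093.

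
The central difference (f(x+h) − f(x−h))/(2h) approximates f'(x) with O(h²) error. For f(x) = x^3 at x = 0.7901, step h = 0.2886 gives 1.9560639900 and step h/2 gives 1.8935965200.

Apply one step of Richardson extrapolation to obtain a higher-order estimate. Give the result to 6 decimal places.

Method order is 2; weight 2^2 = 4.
4×1.8935965200 = 7.5743860800; subtract 1.9560639900 → 5.6183220900
Extrapolated: 5.6183220900 / 3 = 1.8727740300

1.872774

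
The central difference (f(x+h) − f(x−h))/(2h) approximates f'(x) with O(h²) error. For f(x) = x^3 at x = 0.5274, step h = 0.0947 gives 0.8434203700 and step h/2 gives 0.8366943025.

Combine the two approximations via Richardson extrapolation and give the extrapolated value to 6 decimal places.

r = 2: numerator weight 4, denominator 3.
Top: 4(0.8366943025) − (0.8434203700) = 2.5033568400
Divide by 2^2 − 1 = 3.
2.5033568400 ÷ 3 = 0.8344522800
Gap between inputs: 6.726e-03; correction applied: −0.0022420225.

0.834452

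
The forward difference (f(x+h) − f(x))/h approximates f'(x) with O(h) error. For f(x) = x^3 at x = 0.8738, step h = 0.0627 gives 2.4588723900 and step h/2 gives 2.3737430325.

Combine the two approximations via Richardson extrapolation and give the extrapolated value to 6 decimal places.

2.288614

Method order is 1; weight 2^1 = 2.
2·2.3737430325 − 2.4588723900 = 2.2886136750
(2·2.3737430325 − 2.4588723900)/(2 − 1) = 2.2886136750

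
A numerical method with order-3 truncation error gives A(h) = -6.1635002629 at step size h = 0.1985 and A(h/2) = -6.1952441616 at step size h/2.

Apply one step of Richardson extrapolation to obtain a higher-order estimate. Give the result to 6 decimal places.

r = 3: numerator weight 8, denominator 7.
8*(-6.1952441616) = -49.5619532928; subtract (-6.1635002629) → -43.3984530299
Denominator 8 − 1 = 7.
(-43.3984530299) ÷ 7 = -6.1997790043
Correction |R − A(h/2)| = 4.535e-03; gap |A(h/2) − A(h)| = 3.174e-02.

-6.199779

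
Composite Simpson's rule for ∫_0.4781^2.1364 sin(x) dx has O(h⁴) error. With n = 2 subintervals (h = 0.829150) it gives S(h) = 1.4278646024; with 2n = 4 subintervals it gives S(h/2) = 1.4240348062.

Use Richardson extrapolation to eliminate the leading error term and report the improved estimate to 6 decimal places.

1.423779

r = 4, so 2^r = 16.
Top: 16(1.4240348062) − (1.4278646024) = 21.3566922968
Extrapolated: 21.3566922968 / 15 = 1.4237794865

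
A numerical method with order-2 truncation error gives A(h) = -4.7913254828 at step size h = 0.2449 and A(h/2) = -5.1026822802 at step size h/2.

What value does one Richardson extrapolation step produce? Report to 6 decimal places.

Leading term ∝ h^2; use weight 4 = 2^2.
Weighted: (-20.4107291208) − (-4.7913254828) = -15.6194036380
Denominator 4 − 1 = 3.
Extrapolated: (-15.6194036380) / 3 = -5.2064678793

-5.206468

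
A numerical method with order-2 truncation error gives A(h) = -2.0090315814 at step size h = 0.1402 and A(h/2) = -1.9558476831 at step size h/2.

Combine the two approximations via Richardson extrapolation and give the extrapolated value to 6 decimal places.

Order 2 gives 2^r = 4 and 2^r − 1 = 3.
Top: 4(-1.9558476831) − (-2.0090315814) = -5.8143591510
(-5.8143591510) ÷ 3 = -1.9381197170
Gap between inputs: 5.318e-02; correction applied: +0.0177279661.

-1.938120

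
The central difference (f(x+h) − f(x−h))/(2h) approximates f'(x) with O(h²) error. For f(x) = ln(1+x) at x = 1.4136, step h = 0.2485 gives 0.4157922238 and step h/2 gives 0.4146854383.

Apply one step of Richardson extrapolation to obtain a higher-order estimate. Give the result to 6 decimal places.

0.414317

Order 2 gives 2^r = 4 and 2^r − 1 = 3.
4 × 0.4146854383 − 0.4157922238 = 1.2429495294
R = 1.2429495294/3 = 0.4143165098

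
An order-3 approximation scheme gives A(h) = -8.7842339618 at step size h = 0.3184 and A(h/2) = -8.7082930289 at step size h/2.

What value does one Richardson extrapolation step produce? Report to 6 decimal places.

-8.697444

r = 3: numerator weight 8, denominator 7.
2^3*A(h/2) = -69.6663442312; minus A(h) gives -60.8821102694.
Denominator 8 − 1 = 7.
Extrapolated: (-60.8821102694) / 7 = -8.6974443242
Shift from A(h/2): +0.0108487047.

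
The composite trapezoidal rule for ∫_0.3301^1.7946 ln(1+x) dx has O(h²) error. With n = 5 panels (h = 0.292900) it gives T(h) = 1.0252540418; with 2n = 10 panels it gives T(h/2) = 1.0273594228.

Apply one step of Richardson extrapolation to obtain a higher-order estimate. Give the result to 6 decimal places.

Method order is 2; weight 2^2 = 4.
A(h/2) − A(h) = 1.0273594228 − 1.0252540418 = 0.0021053810
Correction (A(h/2) − A(h))/(4 − 1) = 0.0021053810/3 = 0.0007017937
R = A(h/2) + (A(h/2) − A(h))/3 = 1.0273594228 + 0.0007017937 = 1.0280612165

1.028061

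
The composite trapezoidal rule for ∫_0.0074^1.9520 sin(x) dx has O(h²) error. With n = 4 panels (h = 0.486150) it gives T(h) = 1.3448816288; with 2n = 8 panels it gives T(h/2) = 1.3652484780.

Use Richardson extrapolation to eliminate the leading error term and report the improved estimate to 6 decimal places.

r = 2: numerator weight 4, denominator 3.
A(h/2) − A(h) = 1.3652484780 − 1.3448816288 = 0.0203668492
Divide by 2^2 − 1 = 3: 0.0203668492/3 = 0.0067889497
R = 1.3652484780 + 0.0067889497 = 1.3720374277

1.372037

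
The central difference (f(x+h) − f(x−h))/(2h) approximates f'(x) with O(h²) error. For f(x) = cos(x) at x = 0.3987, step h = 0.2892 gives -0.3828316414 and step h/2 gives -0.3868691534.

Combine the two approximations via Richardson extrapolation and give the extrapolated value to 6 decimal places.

With r = 2 the leading error scales as h^2, so the weight is 2^2 = 4.
4·(-0.3868691534) = -1.5474766136; (-1.5474766136) − (-0.3828316414) = -1.1646449722
Denominator 4 − 1 = 3.
So the Richardson estimate is -0.3882149907.

-0.388215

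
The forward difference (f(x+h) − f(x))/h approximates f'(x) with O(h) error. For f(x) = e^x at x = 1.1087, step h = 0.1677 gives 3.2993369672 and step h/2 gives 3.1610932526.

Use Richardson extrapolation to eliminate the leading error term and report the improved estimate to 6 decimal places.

Method order is 1; weight 2^1 = 2.
Numerator 2×A(h/2) − A(h) = 2×3.1610932526 − 3.2993369672 = 3.0228495380
Denominator 2 − 1 = 1.
R = 3.0228495380/1 = 3.0228495380
Shift from A(h/2): −0.1382437146.

3.022850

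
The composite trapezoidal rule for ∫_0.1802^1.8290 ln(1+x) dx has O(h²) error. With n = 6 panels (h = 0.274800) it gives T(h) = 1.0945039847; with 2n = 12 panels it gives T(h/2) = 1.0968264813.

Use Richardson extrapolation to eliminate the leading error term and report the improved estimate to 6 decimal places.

Order 2 gives 2^r = 4 and 2^r − 1 = 3.
Weighted: 4.3873059252 − 1.0945039847 = 3.2928019405
(4×1.0968264813 − 1.0945039847)/(4 − 1) = 1.0976006468

1.097601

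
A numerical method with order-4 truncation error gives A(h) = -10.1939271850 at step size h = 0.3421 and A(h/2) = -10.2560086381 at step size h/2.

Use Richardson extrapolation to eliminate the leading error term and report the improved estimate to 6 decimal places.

-10.260147

r = 4, so 2^r = 16.
16·(-10.2560086381) − (-10.1939271850) = -153.9022110246
Denominator 16 − 1 = 15.
Extrapolated: (-153.9022110246) / 15 = -10.2601474016
Shift from A(h/2): −0.0041387635.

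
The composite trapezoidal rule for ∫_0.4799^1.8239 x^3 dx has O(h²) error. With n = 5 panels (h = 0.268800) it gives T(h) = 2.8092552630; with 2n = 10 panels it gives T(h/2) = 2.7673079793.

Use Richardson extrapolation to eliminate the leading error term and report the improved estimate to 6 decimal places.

2.753326

Method order is 2; weight 2^2 = 4.
Top: 4(2.7673079793) − (2.8092552630) = 8.2599766542
Extrapolated: 8.2599766542 / 3 = 2.7533255514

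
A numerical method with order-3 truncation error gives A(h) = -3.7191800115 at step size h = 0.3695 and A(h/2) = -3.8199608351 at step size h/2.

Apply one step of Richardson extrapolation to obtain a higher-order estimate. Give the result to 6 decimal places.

Error is O(h^3); halving h shrinks it by 2^3 = 8.
2^3 × A(h/2) = -30.5596866808; minus A(h) gives -26.8405066693.
R = (-26.8405066693)/7 = -3.8343580956
Shift from A(h/2): −0.0143972605.

-3.834358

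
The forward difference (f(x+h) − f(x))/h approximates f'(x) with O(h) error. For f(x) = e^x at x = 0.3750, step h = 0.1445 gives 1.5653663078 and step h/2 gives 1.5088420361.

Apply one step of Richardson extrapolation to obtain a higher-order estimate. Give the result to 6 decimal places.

With r = 1 the leading error scales as h^1, so the weight is 2^1 = 2.
A(h/2) − A(h) = 1.5088420361 − 1.5653663078 = -0.0565242717
Correction (A(h/2) − A(h))/(2 − 1) = (-0.0565242717)/1 = -0.0565242717
R = A(h/2) + (A(h/2) − A(h))/1 = 1.5088420361 − 0.0565242717 = 1.4523177644

1.452318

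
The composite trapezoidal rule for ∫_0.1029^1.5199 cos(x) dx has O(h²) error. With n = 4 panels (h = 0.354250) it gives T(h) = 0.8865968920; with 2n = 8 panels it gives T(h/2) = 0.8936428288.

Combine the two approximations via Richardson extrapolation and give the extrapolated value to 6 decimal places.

Method order is 2; weight 2^2 = 4.
Weighted: 3.5745713152 − 0.8865968920 = 2.6879744232
R = 2.6879744232/3 = 0.8959914744
Gap between inputs: 7.046e-03; correction applied: +0.0023486456.

0.895991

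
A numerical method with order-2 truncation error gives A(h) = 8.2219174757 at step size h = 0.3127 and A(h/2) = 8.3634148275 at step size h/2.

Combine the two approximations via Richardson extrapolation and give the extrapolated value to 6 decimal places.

Order 2 gives 2^r = 4 and 2^r − 1 = 3.
4×8.3634148275 = 33.4536593100; 33.4536593100 − 8.2219174757 = 25.2317418343
Extrapolated: 25.2317418343 / 3 = 8.4105806114

8.410581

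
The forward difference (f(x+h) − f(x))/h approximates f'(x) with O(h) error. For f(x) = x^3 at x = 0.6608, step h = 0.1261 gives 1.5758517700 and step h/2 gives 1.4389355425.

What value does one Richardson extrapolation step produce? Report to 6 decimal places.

1.302019

With r = 1 the leading error scales as h^1, so the weight is 2^1 = 2.
2·1.4389355425 = 2.8778710850; subtract 1.5758517700 → 1.3020193150
Divide by 2^1 − 1 = 1.
So the Richardson estimate is 1.3020193150.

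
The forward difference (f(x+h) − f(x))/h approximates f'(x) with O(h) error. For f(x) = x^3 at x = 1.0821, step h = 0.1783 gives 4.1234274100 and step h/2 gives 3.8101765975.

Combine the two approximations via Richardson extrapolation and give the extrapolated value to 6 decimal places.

3.496926

Method order is 1; weight 2^1 = 2.
2*3.8101765975 = 7.6203531950; 7.6203531950 − 4.1234274100 = 3.4969257850
3.4969257850 ÷ 1 = 3.4969257850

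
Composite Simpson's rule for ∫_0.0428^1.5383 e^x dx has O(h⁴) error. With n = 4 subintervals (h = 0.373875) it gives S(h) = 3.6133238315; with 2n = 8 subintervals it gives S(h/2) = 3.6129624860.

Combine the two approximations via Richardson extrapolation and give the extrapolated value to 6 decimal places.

Leading term ∝ h^4; use weight 16 = 2^4.
Difference of the inputs: 3.6129624860 − 3.6133238315 = -0.0003613455
Divide by 2^4 − 1 = 15: (-0.0003613455)/15 = -0.0000240897
R = 3.6129624860 − 0.0000240897 = 3.6129383963
Gap between inputs: 3.613e-04; correction applied: −0.0000240897.

3.612938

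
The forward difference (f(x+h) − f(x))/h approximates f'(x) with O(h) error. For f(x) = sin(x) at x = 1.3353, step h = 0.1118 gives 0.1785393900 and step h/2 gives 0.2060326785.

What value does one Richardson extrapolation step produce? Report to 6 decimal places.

0.233526

Method order is 1; weight 2^1 = 2.
Weighted: 0.4120653570 − 0.1785393900 = 0.2335259670
0.2335259670 ÷ 1 = 0.2335259670
Correction |R − A(h/2)| = 2.749e-02; gap |A(h/2) − A(h)| = 2.749e-02.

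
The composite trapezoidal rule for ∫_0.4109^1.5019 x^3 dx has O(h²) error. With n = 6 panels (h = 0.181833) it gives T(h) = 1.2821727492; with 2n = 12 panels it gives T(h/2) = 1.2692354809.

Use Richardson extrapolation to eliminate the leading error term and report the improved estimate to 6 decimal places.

1.264923

r = 2, so 2^r = 4.
Weighted: 5.0769419236 − 1.2821727492 = 3.7947691744
Divide by 2^2 − 1 = 3.
3.7947691744 ÷ 3 = 1.2649230581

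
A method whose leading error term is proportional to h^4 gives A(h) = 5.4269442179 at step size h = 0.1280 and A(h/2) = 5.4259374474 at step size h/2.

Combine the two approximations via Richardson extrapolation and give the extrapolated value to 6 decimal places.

5.425870

With r = 4 the leading error scales as h^4, so the weight is 2^4 = 16.
Top: 16(5.4259374474) − (5.4269442179) = 81.3880549405
Denominator 16 − 1 = 15.
(16*5.4259374474 − 5.4269442179)/(16 − 1) = 5.4258703294
Shift from A(h/2): −0.0000671180.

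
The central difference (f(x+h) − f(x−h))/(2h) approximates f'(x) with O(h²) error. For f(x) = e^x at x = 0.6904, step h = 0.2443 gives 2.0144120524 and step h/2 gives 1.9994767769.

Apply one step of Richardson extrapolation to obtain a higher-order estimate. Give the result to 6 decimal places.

1.994498

The method has order 2: 2^2 = 4.
Top: 4(1.9994767769) − (2.0144120524) = 5.9834950552
5.9834950552 ÷ 3 = 1.9944983517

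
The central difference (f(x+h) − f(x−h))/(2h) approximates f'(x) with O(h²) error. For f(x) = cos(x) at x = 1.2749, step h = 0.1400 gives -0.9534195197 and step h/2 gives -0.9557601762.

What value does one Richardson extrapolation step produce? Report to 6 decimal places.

The method has order 2: 2^2 = 4.
4 × (-0.9557601762) = -3.8230407048; (-3.8230407048) − (-0.9534195197) = -2.8696211851
(4 × (-0.9557601762) − (-0.9534195197))/(4 − 1) = -0.9565403950

-0.956540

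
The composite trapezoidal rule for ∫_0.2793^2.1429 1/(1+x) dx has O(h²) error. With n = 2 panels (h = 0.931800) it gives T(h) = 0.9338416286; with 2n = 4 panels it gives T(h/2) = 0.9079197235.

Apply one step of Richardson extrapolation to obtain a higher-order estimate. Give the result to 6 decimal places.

Order 2 gives 2^r = 4 and 2^r − 1 = 3.
4*0.9079197235 = 3.6316788940; 3.6316788940 − 0.9338416286 = 2.6978372654
Denominator 4 − 1 = 3.
Extrapolated: 2.6978372654 / 3 = 0.8992790885
Gap between inputs: 2.592e-02; correction applied: −0.0086406350.

0.899279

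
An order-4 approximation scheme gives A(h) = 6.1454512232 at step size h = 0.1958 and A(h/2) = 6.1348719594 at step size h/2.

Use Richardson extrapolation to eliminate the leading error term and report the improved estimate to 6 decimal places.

6.134167

With r = 4 the leading error scales as h^4, so the weight is 2^4 = 16.
Numerator 16×A(h/2) − A(h) = 16×6.1348719594 − 6.1454512232 = 92.0125001272
(16×6.1348719594 − 6.1454512232)/(16 − 1) = 6.1341666751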